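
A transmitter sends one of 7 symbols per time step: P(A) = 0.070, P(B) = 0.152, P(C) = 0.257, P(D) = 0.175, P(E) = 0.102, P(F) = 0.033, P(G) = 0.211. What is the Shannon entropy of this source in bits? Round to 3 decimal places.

2.597 bits

H = −Σ pᵢ log₂ pᵢ.
−0.070·log₂(0.070) = 0.2686
−0.152·log₂(0.152) = 0.4131
−0.257·log₂(0.257) = 0.5038
−0.175·log₂(0.175) = 0.4401
−0.102·log₂(0.102) = 0.3359
−0.033·log₂(0.033) = 0.1624
−0.211·log₂(0.211) = 0.4736
Sum ≈ 2.5974 → 2.597 bits.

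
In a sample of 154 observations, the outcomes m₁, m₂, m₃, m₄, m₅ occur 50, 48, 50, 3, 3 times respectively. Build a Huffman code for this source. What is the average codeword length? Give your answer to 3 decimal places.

2.039 bits/symbol

Probabilities are the counts divided by 154.
Repeatedly combine the two least-probable nodes; the expected code length is the sum of the merged weights.
merge 3/154 + 3/154 → 3/77
merge 3/77 + 24/77 → 27/77
merge 25/77 + 25/77 → 50/77
merge 27/77 + 50/77 → 1
L = 3/77 + 27/77 + 50/77 + 1 = 157/77 ≈ 2.039 bits/symbol.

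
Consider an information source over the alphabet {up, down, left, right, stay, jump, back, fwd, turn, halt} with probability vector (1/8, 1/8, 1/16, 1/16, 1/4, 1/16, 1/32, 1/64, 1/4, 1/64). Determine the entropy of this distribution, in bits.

2.84375 bits

Each probability is a power of 1/2, so log₂(1/p) is an integer.
H = Σ p·log₂(1/p) = 1/8·3 + 1/8·3 + 1/16·4 + 1/16·4 + 1/4·2 + 1/16·4 + 1/32·5 + 1/64·6 + 1/4·2 + 1/64·6 = 2.84375 bits.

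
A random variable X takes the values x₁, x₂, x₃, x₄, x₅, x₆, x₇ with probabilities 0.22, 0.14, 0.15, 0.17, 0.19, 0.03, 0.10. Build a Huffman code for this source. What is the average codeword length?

2.72 bits/symbol

Repeatedly combine the two least-probable nodes; the expected code length is the sum of the merged weights.
merge 3/100 + 1/10 → 13/100
merge 13/100 + 7/50 → 27/100
merge 3/20 + 17/100 → 8/25
merge 19/100 + 11/50 → 41/100
merge 27/100 + 8/25 → 59/100
merge 41/100 + 59/100 → 1
L = 13/100 + 27/100 + 8/25 + 41/100 + 59/100 + 1 = 68/25 = 2.72 bits/symbol.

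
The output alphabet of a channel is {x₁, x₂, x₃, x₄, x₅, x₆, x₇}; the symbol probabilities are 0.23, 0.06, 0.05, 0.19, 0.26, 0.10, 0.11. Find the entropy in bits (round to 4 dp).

H = −Σ pᵢ log₂ pᵢ.
−0.23·log₂(0.23) = 0.4877
−0.06·log₂(0.06) = 0.2435
−0.05·log₂(0.05) = 0.2161
−0.19·log₂(0.19) = 0.4552
−0.26·log₂(0.26) = 0.5053
−0.10·log₂(0.10) = 0.3322
−0.11·log₂(0.11) = 0.3503
Sum ≈ 2.5903 → 2.5903 bits.

2.5903 bits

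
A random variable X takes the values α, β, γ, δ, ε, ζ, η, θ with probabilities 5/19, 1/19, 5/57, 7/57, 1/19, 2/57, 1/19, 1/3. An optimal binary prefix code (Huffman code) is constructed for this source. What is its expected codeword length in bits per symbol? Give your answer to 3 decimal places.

2.596 bits/symbol

Repeatedly combine the two least-probable nodes; the expected code length is the sum of the merged weights.
merge 2/57 + 1/19 → 5/57
merge 1/19 + 1/19 → 2/19
merge 5/57 + 5/57 → 10/57
merge 2/19 + 7/57 → 13/57
merge 10/57 + 13/57 → 23/57
merge 5/19 + 1/3 → 34/57
merge 23/57 + 34/57 → 1
L = 5/57 + 2/19 + 10/57 + 13/57 + 23/57 + 34/57 + 1 = 148/57 ≈ 2.596 bits/symbol.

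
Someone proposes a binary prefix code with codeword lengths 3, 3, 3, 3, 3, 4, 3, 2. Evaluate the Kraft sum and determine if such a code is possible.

1.0625; no

With common denominator 2^4 = 16: Σ 2^(−ℓᵢ) = 2/16 + 2/16 + 2/16 + 2/16 + 2/16 + 1/16 + 2/16 + 4/16 = 17/16 = 1.0625.
Kraft's inequality requires Σ ≤ 1; here Σ = 1.0625 > 1, so no such prefix code exists.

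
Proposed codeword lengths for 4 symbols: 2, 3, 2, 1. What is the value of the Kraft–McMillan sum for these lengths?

1.125

With common denominator 2^3 = 8: Σ 2^(−ℓᵢ) = 2/8 + 1/8 + 2/8 + 4/8 = 9/8 = 1.125.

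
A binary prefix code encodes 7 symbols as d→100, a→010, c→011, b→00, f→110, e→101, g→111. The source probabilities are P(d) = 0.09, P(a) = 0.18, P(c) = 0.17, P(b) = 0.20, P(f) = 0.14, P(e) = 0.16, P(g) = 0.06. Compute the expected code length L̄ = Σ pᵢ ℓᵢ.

L̄ = Σ pᵢ·ℓᵢ = 0.09·3 + 0.18·3 + 0.17·3 + 0.20·2 + 0.14·3 + 0.16·3 + 0.06·3 = 2.8 bits/symbol.

2.8 bits/symbol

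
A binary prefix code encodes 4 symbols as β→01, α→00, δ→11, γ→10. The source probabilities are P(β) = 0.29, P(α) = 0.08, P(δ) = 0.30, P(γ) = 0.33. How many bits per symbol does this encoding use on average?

L̄ = Σ pᵢ·ℓᵢ = 0.29·2 + 0.08·2 + 0.30·2 + 0.33·2 = 2 bits/symbol.

2 bits/symbol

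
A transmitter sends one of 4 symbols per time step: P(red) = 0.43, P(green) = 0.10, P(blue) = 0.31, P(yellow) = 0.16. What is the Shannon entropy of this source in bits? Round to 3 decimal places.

1.803 bits

H = −Σ pᵢ log₂ pᵢ.
−0.43·log₂(0.43) = 0.5236
−0.10·log₂(0.10) = 0.3322
−0.31·log₂(0.31) = 0.5238
−0.16·log₂(0.16) = 0.4230
Sum ≈ 1.8026 → 1.803 bits.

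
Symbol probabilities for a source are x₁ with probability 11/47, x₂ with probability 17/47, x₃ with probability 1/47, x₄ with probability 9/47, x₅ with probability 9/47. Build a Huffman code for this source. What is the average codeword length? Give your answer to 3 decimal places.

Repeatedly combine the two least-probable nodes; the expected code length is the sum of the merged weights.
merge 1/47 + 9/47 → 10/47
merge 9/47 + 10/47 → 19/47
merge 11/47 + 17/47 → 28/47
merge 19/47 + 28/47 → 1
L = 10/47 + 19/47 + 28/47 + 1 = 104/47 ≈ 2.213 bits/symbol.

2.213 bits/symbol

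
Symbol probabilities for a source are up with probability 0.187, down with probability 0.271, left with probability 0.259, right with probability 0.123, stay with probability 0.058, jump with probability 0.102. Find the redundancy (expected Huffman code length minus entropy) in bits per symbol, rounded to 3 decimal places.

0.029 bits

Entropy H = −Σ p log₂ p ≈ 2.4136 bits.
Huffman merges: 29/500+51/500→4/25; 123/1000+4/25→283/1000; 187/1000+259/1000→223/500; 271/1000+283/1000→277/500; 223/500+277/500→1. L = 2443/1000 ≈ 2.4430.
L − H = 2.4430 − 2.4136 = 0.029 bits.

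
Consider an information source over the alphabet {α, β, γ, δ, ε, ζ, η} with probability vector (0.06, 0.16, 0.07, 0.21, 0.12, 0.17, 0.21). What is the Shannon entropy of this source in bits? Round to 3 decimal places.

2.682 bits

H = −Σ pᵢ log₂ pᵢ.
−0.06·log₂(0.06) = 0.2435
−0.16·log₂(0.16) = 0.4230
−0.07·log₂(0.07) = 0.2686
−0.21·log₂(0.21) = 0.4728
−0.12·log₂(0.12) = 0.3671
−0.17·log₂(0.17) = 0.4346
−0.21·log₂(0.21) = 0.4728
Sum ≈ 2.6824 → 2.682 bits.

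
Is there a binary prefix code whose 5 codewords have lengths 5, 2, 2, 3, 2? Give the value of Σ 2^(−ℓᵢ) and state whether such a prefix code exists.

0.90625; yes

With common denominator 2^5 = 32: Σ 2^(−ℓᵢ) = 1/32 + 8/32 + 8/32 + 4/32 + 8/32 = 29/32 = 0.90625.
Kraft's inequality requires Σ ≤ 1; here Σ = 0.90625 ≤ 1, so such a prefix code exists.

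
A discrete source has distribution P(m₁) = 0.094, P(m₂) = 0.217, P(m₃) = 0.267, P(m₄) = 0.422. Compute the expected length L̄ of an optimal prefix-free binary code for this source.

Repeatedly combine the two least-probable nodes; the expected code length is the sum of the merged weights.
merge 47/500 + 217/1000 → 311/1000
merge 267/1000 + 311/1000 → 289/500
merge 211/500 + 289/500 → 1
L = 311/1000 + 289/500 + 1 = 1889/1000 = 1.889 bits/symbol.

1.889 bits/symbol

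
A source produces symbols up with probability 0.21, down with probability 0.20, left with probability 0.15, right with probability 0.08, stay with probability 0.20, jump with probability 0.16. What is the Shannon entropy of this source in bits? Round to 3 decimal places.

2.527 bits

H = −Σ pᵢ log₂ pᵢ.
−0.21·log₂(0.21) = 0.4728
−0.20·log₂(0.20) = 0.4644
−0.15·log₂(0.15) = 0.4105
−0.08·log₂(0.08) = 0.2915
−0.20·log₂(0.20) = 0.4644
−0.16·log₂(0.16) = 0.4230
Sum ≈ 2.5267 → 2.527 bits.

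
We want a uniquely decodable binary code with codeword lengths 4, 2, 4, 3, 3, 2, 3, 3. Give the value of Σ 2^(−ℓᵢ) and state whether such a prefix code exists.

With common denominator 2^4 = 16: Σ 2^(−ℓᵢ) = 1/16 + 4/16 + 1/16 + 2/16 + 2/16 + 4/16 + 2/16 + 2/16 = 18/16 = 1.125.
Kraft's inequality requires Σ ≤ 1; here Σ = 1.125 > 1, so no such prefix code exists.

1.125; no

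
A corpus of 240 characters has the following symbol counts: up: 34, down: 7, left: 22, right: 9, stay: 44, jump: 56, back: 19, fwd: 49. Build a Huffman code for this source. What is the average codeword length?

2.775 bits/symbol

Probabilities are the counts divided by 240.
Repeatedly combine the two least-probable nodes; the expected code length is the sum of the merged weights.
merge 7/240 + 3/80 → 1/15
merge 1/15 + 19/240 → 7/48
merge 11/120 + 17/120 → 7/30
merge 7/48 + 11/60 → 79/240
merge 49/240 + 7/30 → 7/16
merge 7/30 + 79/240 → 9/16
merge 7/16 + 9/16 → 1
L = 1/15 + 7/48 + 7/30 + 79/240 + 7/16 + 9/16 + 1 = 111/40 = 2.775 bits/symbol.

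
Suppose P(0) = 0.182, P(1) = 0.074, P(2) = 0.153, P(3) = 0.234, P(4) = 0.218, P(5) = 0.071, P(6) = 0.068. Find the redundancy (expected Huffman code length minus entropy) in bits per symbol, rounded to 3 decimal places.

Entropy H = −Σ p log₂ p ≈ 2.6438 bits.
Huffman merges: 17/250+71/1000→139/1000; 37/500+139/1000→213/1000; 153/1000+91/500→67/200; 213/1000+109/500→431/1000; 117/500+67/200→569/1000; 431/1000+569/1000→1. L = 2687/1000 ≈ 2.6870.
L − H = 2.6870 − 2.6438 = 0.043 bits.

0.043 bits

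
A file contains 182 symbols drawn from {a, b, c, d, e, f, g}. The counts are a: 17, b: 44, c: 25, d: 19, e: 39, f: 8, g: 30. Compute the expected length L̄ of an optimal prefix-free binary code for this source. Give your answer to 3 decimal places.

2.681 bits/symbol

Probabilities are the counts divided by 182.
Repeatedly combine the two least-probable nodes; the expected code length is the sum of the merged weights.
merge 4/91 + 17/182 → 25/182
merge 19/182 + 25/182 → 22/91
merge 25/182 + 15/91 → 55/182
merge 3/14 + 22/91 → 83/182
merge 22/91 + 55/182 → 99/182
merge 83/182 + 99/182 → 1
L = 25/182 + 22/91 + 55/182 + 83/182 + 99/182 + 1 = 244/91 ≈ 2.681 bits/symbol.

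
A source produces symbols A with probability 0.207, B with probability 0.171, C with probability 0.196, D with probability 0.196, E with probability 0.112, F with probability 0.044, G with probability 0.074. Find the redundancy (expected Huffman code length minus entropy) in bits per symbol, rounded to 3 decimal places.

Entropy H = −Σ p log₂ p ≈ 2.6577 bits.
Huffman merges: 11/250+37/500→59/500; 14/125+59/500→23/100; 171/1000+49/250→367/1000; 49/250+207/1000→403/1000; 23/100+367/1000→597/1000; 403/1000+597/1000→1. L = 543/200 ≈ 2.7150.
L − H = 2.7150 − 2.6577 = 0.057 bits.

0.057 bits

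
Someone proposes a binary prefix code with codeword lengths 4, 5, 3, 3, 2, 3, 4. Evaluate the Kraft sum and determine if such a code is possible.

With common denominator 2^5 = 32: Σ 2^(−ℓᵢ) = 2/32 + 1/32 + 4/32 + 4/32 + 8/32 + 4/32 + 2/32 = 25/32 = 0.78125.
Kraft's inequality requires Σ ≤ 1; here Σ = 0.78125 ≤ 1, so such a prefix code exists.

0.78125; yes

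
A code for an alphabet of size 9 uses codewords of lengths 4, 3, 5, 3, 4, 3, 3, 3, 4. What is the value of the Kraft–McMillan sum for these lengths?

With common denominator 2^5 = 32: Σ 2^(−ℓᵢ) = 2/32 + 4/32 + 1/32 + 4/32 + 2/32 + 4/32 + 4/32 + 4/32 + 2/32 = 27/32 = 0.84375.

0.84375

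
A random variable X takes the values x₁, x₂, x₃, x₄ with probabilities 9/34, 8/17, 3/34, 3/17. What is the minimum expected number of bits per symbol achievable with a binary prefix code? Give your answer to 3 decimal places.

Repeatedly combine the two least-probable nodes; the expected code length is the sum of the merged weights.
merge 3/34 + 3/17 → 9/34
merge 9/34 + 9/34 → 9/17
merge 8/17 + 9/17 → 1
L = 9/34 + 9/17 + 1 = 61/34 ≈ 1.794 bits/symbol.

1.794 bits/symbol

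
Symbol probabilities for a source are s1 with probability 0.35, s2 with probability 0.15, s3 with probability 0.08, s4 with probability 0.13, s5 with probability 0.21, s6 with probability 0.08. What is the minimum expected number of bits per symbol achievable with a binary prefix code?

2.44 bits/symbol

Repeatedly combine the two least-probable nodes; the expected code length is the sum of the merged weights.
merge 2/25 + 2/25 → 4/25
merge 13/100 + 3/20 → 7/25
merge 4/25 + 21/100 → 37/100
merge 7/25 + 7/20 → 63/100
merge 37/100 + 63/100 → 1
L = 4/25 + 7/25 + 37/100 + 63/100 + 1 = 61/25 = 2.44 bits/symbol.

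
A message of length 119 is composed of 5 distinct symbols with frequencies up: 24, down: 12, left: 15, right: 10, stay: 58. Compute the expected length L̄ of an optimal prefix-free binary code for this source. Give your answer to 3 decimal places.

Probabilities are the counts divided by 119.
Repeatedly combine the two least-probable nodes; the expected code length is the sum of the merged weights.
merge 10/119 + 12/119 → 22/119
merge 15/119 + 22/119 → 37/119
merge 24/119 + 37/119 → 61/119
merge 58/119 + 61/119 → 1
L = 22/119 + 37/119 + 61/119 + 1 = 239/119 ≈ 2.008 bits/symbol.

2.008 bits/symbol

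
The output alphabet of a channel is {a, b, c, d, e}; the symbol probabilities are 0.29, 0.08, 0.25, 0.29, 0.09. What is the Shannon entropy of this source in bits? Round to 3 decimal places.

H = −Σ pᵢ log₂ pᵢ.
−0.29·log₂(0.29) = 0.5179
−0.08·log₂(0.08) = 0.2915
−0.25·log₂(0.25) = 0.5000
−0.29·log₂(0.29) = 0.5179
−0.09·log₂(0.09) = 0.3127
Sum ≈ 2.1400 → 2.140 bits.

2.140 bits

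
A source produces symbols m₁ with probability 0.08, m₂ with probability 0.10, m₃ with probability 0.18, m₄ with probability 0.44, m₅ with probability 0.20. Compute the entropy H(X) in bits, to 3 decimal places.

2.055 bits

H = −Σ pᵢ log₂ pᵢ.
−0.08·log₂(0.08) = 0.2915
−0.10·log₂(0.10) = 0.3322
−0.18·log₂(0.18) = 0.4453
−0.44·log₂(0.44) = 0.5211
−0.20·log₂(0.20) = 0.4644
Sum ≈ 2.0545 → 2.055 bits.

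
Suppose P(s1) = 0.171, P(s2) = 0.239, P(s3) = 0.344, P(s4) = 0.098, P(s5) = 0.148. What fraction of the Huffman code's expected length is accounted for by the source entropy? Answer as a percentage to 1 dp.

97.7%

Entropy H = −Σ p log₂ p ≈ 2.1951 bits.
Huffman merges: 49/500+37/250→123/500; 171/1000+239/1000→41/100; 123/500+43/125→59/100; 41/100+59/100→1. L = 1123/500 ≈ 2.2460.
Efficiency = H/L = 2.1951/2.2460 = 97.7%.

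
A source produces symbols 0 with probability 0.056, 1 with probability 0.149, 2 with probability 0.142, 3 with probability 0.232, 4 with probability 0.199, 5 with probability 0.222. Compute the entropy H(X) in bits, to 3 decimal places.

H = −Σ pᵢ log₂ pᵢ.
−0.056·log₂(0.056) = 0.2329
−0.149·log₂(0.149) = 0.4092
−0.142·log₂(0.142) = 0.3999
−0.232·log₂(0.232) = 0.4890
−0.199·log₂(0.199) = 0.4635
−0.222·log₂(0.222) = 0.4820
Sum ≈ 2.4766 → 2.477 bits.

2.477 bits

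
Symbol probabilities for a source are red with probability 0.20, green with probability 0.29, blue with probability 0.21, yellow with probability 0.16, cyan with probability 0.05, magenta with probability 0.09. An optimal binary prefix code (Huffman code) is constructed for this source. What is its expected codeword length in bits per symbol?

2.44 bits/symbol

Repeatedly combine the two least-probable nodes; the expected code length is the sum of the merged weights.
merge 1/20 + 9/100 → 7/50
merge 7/50 + 4/25 → 3/10
merge 1/5 + 21/100 → 41/100
merge 29/100 + 3/10 → 59/100
merge 41/100 + 59/100 → 1
L = 7/50 + 3/10 + 41/100 + 59/100 + 1 = 61/25 = 2.44 bits/symbol.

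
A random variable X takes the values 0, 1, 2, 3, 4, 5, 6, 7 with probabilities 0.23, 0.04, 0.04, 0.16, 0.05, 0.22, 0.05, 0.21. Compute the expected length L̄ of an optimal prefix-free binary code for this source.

Repeatedly combine the two least-probable nodes; the expected code length is the sum of the merged weights.
merge 1/25 + 1/25 → 2/25
merge 1/20 + 1/20 → 1/10
merge 2/25 + 1/10 → 9/50
merge 4/25 + 9/50 → 17/50
merge 21/100 + 11/50 → 43/100
merge 23/100 + 17/50 → 57/100
merge 43/100 + 57/100 → 1
L = 2/25 + 1/10 + 9/50 + 17/50 + 43/100 + 57/100 + 1 = 27/10 = 2.7 bits/symbol.

2.7 bits/symbol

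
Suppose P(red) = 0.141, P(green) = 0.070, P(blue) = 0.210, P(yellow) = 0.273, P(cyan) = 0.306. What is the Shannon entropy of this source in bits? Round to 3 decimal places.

H = −Σ pᵢ log₂ pᵢ.
−0.141·log₂(0.141) = 0.3985
−0.070·log₂(0.070) = 0.2686
−0.210·log₂(0.210) = 0.4728
−0.273·log₂(0.273) = 0.5113
−0.306·log₂(0.306) = 0.5228
Sum ≈ 2.1740 → 2.174 bits.

2.174 bits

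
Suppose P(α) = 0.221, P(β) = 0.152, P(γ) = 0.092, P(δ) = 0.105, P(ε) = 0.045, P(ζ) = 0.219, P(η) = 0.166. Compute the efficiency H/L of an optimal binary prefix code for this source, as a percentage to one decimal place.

Entropy H = −Σ p log₂ p ≈ 2.6637 bits.
Huffman merges: 9/200+23/250→137/1000; 21/200+137/1000→121/500; 19/125+83/500→159/500; 219/1000+221/1000→11/25; 121/500+159/500→14/25; 11/25+14/25→1. L = 2697/1000 ≈ 2.6970.
Efficiency = H/L = 2.6637/2.6970 = 98.8%.

98.8%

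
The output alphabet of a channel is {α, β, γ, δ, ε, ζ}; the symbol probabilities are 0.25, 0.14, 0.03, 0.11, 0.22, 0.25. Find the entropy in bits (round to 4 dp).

2.3797 bits

H = −Σ pᵢ log₂ pᵢ.
−0.25·log₂(0.25) = 0.5000
−0.14·log₂(0.14) = 0.3971
−0.03·log₂(0.03) = 0.1518
−0.11·log₂(0.11) = 0.3503
−0.22·log₂(0.22) = 0.4806
−0.25·log₂(0.25) = 0.5000
Sum ≈ 2.3797 → 2.3797 bits.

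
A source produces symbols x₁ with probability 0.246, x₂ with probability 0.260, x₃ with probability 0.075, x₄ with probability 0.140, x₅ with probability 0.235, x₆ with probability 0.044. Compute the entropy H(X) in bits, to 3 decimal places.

H = −Σ pᵢ log₂ pᵢ.
−0.246·log₂(0.246) = 0.4977
−0.260·log₂(0.260) = 0.5053
−0.075·log₂(0.075) = 0.2803
−0.140·log₂(0.140) = 0.3971
−0.235·log₂(0.235) = 0.4910
−0.044·log₂(0.044) = 0.1983
Sum ≈ 2.3697 → 2.370 bits.

2.370 bits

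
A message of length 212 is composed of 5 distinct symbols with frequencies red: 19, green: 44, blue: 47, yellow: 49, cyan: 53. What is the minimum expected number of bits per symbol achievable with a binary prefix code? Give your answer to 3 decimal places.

2.297 bits/symbol

Probabilities are the counts divided by 212.
Repeatedly combine the two least-probable nodes; the expected code length is the sum of the merged weights.
merge 19/212 + 11/53 → 63/212
merge 47/212 + 49/212 → 24/53
merge 1/4 + 63/212 → 29/53
merge 24/53 + 29/53 → 1
L = 63/212 + 24/53 + 29/53 + 1 = 487/212 ≈ 2.297 bits/symbol.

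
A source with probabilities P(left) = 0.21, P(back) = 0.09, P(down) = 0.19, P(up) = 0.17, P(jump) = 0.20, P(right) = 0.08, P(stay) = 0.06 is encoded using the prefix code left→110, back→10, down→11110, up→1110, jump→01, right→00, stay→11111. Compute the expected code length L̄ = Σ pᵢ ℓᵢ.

L̄ = Σ pᵢ·ℓᵢ = 0.21·3 + 0.09·2 + 0.19·5 + 0.17·4 + 0.20·2 + 0.08·2 + 0.06·5 = 3.3 bits/symbol.

3.3 bits/symbol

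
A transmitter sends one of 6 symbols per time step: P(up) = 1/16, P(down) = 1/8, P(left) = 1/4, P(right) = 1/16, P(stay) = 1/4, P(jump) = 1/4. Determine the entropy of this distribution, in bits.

2.375 bits

Each probability is a power of 1/2, so log₂(1/p) is an integer.
H = Σ p·log₂(1/p) = 1/16·4 + 1/8·3 + 1/4·2 + 1/16·4 + 1/4·2 + 1/4·2 = 2.375 bits.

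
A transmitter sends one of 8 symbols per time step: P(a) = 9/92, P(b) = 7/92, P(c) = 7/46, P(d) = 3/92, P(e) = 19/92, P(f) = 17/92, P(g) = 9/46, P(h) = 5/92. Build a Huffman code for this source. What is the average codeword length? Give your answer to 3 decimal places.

Repeatedly combine the two least-probable nodes; the expected code length is the sum of the merged weights.
merge 3/92 + 5/92 → 2/23
merge 7/92 + 2/23 → 15/92
merge 9/92 + 7/46 → 1/4
merge 15/92 + 17/92 → 8/23
merge 9/46 + 19/92 → 37/92
merge 1/4 + 8/23 → 55/92
merge 37/92 + 55/92 → 1
L = 2/23 + 15/92 + 1/4 + 8/23 + 37/92 + 55/92 + 1 = 131/46 ≈ 2.848 bits/symbol.

2.848 bits/symbol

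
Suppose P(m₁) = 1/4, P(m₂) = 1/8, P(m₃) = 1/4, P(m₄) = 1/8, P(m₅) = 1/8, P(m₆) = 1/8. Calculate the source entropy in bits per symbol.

Each probability is a power of 1/2, so log₂(1/p) is an integer.
H = Σ p·log₂(1/p) = 1/4·2 + 1/8·3 + 1/4·2 + 1/8·3 + 1/8·3 + 1/8·3 = 2.5 bits.

2.5 bits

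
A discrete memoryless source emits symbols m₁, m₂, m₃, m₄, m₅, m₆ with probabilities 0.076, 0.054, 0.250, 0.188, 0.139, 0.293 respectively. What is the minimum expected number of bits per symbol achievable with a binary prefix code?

2.399 bits/symbol

Repeatedly combine the two least-probable nodes; the expected code length is the sum of the merged weights.
merge 27/500 + 19/250 → 13/100
merge 13/100 + 139/1000 → 269/1000
merge 47/250 + 1/4 → 219/500
merge 269/1000 + 293/1000 → 281/500
merge 219/500 + 281/500 → 1
L = 13/100 + 269/1000 + 219/500 + 281/500 + 1 = 2399/1000 = 2.399 bits/symbol.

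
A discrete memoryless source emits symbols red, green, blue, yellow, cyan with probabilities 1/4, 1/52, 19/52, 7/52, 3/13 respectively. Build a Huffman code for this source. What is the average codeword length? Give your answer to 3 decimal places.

Repeatedly combine the two least-probable nodes; the expected code length is the sum of the merged weights.
merge 1/52 + 7/52 → 2/13
merge 2/13 + 3/13 → 5/13
merge 1/4 + 19/52 → 8/13
merge 5/13 + 8/13 → 1
L = 2/13 + 5/13 + 8/13 + 1 = 28/13 ≈ 2.154 bits/symbol.

2.154 bits/symbol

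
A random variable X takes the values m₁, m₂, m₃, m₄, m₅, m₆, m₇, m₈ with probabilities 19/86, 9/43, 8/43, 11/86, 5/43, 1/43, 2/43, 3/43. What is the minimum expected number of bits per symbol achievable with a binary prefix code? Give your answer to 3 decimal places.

2.779 bits/symbol

Repeatedly combine the two least-probable nodes; the expected code length is the sum of the merged weights.
merge 1/43 + 2/43 → 3/43
merge 3/43 + 3/43 → 6/43
merge 5/43 + 11/86 → 21/86
merge 6/43 + 8/43 → 14/43
merge 9/43 + 19/86 → 37/86
merge 21/86 + 14/43 → 49/86
merge 37/86 + 49/86 → 1
L = 3/43 + 6/43 + 21/86 + 14/43 + 37/86 + 49/86 + 1 = 239/86 ≈ 2.779 bits/symbol.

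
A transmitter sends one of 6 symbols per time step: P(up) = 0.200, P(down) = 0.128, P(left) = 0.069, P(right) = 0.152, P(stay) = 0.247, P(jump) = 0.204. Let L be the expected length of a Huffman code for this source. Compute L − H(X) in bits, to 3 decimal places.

0.057 bits

Entropy H = −Σ p log₂ p ≈ 2.4894 bits.
Huffman merges: 69/1000+16/125→197/1000; 19/125+197/1000→349/1000; 1/5+51/250→101/250; 247/1000+349/1000→149/250; 101/250+149/250→1. L = 1273/500 ≈ 2.5460.
L − H = 2.5460 − 2.4894 = 0.057 bits.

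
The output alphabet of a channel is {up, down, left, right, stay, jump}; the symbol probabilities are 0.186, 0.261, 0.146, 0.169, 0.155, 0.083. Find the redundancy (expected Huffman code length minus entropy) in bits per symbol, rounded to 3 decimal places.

0.042 bits

Entropy H = −Σ p log₂ p ≈ 2.5108 bits.
Huffman merges: 83/1000+73/500→229/1000; 31/200+169/1000→81/250; 93/500+229/1000→83/200; 261/1000+81/250→117/200; 83/200+117/200→1. L = 2553/1000 ≈ 2.5530.
L − H = 2.5530 − 2.5108 = 0.042 bits.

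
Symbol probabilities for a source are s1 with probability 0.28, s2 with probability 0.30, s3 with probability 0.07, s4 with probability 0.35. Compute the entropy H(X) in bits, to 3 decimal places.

1.834 bits

H = −Σ pᵢ log₂ pᵢ.
−0.28·log₂(0.28) = 0.5142
−0.30·log₂(0.30) = 0.5211
−0.07·log₂(0.07) = 0.2686
−0.35·log₂(0.35) = 0.5301
Sum ≈ 1.8340 → 1.834 bits.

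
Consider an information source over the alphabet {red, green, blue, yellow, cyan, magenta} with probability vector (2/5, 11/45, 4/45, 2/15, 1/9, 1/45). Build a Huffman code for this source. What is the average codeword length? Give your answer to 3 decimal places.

Repeatedly combine the two least-probable nodes; the expected code length is the sum of the merged weights.
merge 1/45 + 4/45 → 1/9
merge 1/9 + 1/9 → 2/9
merge 2/15 + 2/9 → 16/45
merge 11/45 + 16/45 → 3/5
merge 2/5 + 3/5 → 1
L = 1/9 + 2/9 + 16/45 + 3/5 + 1 = 103/45 ≈ 2.289 bits/symbol.

2.289 bits/symbol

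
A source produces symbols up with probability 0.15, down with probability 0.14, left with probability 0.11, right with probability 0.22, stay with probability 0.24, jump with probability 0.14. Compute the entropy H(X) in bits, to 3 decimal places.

2.530 bits

H = −Σ pᵢ log₂ pᵢ.
−0.15·log₂(0.15) = 0.4105
−0.14·log₂(0.14) = 0.3971
−0.11·log₂(0.11) = 0.3503
−0.22·log₂(0.22) = 0.4806
−0.24·log₂(0.24) = 0.4941
−0.14·log₂(0.14) = 0.3971
Sum ≈ 2.5298 → 2.530 bits.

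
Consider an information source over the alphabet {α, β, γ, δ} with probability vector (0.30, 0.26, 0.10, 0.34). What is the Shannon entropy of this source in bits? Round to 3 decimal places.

H = −Σ pᵢ log₂ pᵢ.
−0.30·log₂(0.30) = 0.5211
−0.26·log₂(0.26) = 0.5053
−0.10·log₂(0.10) = 0.3322
−0.34·log₂(0.34) = 0.5292
Sum ≈ 1.8877 → 1.888 bits.

1.888 bits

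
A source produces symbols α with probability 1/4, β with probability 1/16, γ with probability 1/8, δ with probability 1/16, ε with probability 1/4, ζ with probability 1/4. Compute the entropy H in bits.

2.375 bits

Each probability is a power of 1/2, so log₂(1/p) is an integer.
H = Σ p·log₂(1/p) = 1/4·2 + 1/16·4 + 1/8·3 + 1/16·4 + 1/4·2 + 1/4·2 = 2.375 bits.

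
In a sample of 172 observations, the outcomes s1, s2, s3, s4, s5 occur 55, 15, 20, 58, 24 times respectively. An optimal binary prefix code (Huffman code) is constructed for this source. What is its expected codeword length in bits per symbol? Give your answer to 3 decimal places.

Probabilities are the counts divided by 172.
Repeatedly combine the two least-probable nodes; the expected code length is the sum of the merged weights.
merge 15/172 + 5/43 → 35/172
merge 6/43 + 35/172 → 59/172
merge 55/172 + 29/86 → 113/172
merge 59/172 + 113/172 → 1
L = 35/172 + 59/172 + 113/172 + 1 = 379/172 ≈ 2.203 bits/symbol.

2.203 bits/symbol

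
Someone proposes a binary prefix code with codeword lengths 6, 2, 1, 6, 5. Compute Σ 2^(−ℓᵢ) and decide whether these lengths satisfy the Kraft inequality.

With common denominator 2^6 = 64: Σ 2^(−ℓᵢ) = 1/64 + 16/64 + 32/64 + 1/64 + 2/64 = 52/64 = 0.8125.
Kraft's inequality requires Σ ≤ 1; here Σ = 0.8125 ≤ 1, so such a prefix code exists.

0.8125; yes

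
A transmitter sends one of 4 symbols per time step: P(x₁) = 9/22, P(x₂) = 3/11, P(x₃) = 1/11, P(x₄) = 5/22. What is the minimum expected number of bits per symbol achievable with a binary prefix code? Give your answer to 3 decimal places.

1.909 bits/symbol

Repeatedly combine the two least-probable nodes; the expected code length is the sum of the merged weights.
merge 1/11 + 5/22 → 7/22
merge 3/11 + 7/22 → 13/22
merge 9/22 + 13/22 → 1
L = 7/22 + 13/22 + 1 = 21/11 ≈ 1.909 bits/symbol.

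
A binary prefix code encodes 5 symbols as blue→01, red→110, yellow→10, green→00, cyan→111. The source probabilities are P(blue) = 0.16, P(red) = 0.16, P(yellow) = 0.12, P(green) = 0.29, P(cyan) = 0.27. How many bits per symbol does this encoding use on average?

2.43 bits/symbol

L̄ = Σ pᵢ·ℓᵢ = 0.16·2 + 0.16·3 + 0.12·2 + 0.29·2 + 0.27·3 = 2.43 bits/symbol.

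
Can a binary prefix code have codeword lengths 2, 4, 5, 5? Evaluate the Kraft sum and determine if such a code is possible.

0.375; yes

With common denominator 2^5 = 32: Σ 2^(−ℓᵢ) = 8/32 + 2/32 + 1/32 + 1/32 = 12/32 = 0.375.
Kraft's inequality requires Σ ≤ 1; here Σ = 0.375 ≤ 1, so such a prefix code exists.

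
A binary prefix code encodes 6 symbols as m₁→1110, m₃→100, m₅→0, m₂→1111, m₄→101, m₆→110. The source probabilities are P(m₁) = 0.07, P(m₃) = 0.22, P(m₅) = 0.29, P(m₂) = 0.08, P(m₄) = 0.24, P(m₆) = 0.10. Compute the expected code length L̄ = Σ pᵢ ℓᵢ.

L̄ = Σ pᵢ·ℓᵢ = 0.07·4 + 0.22·3 + 0.29·1 + 0.08·4 + 0.24·3 + 0.10·3 = 2.57 bits/symbol.

2.57 bits/symbol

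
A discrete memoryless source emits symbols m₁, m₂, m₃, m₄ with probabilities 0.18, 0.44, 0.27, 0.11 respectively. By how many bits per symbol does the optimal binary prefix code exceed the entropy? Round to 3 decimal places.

Entropy H = −Σ p log₂ p ≈ 1.8268 bits.
Huffman merges: 11/100+9/50→29/100; 27/100+29/100→14/25; 11/25+14/25→1. L = 37/20 ≈ 1.8500.
L − H = 1.8500 − 1.8268 = 0.023 bits.

0.023 bits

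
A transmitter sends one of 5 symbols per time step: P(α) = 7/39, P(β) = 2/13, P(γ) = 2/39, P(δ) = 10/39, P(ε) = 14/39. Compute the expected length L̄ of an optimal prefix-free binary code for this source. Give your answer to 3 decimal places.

Repeatedly combine the two least-probable nodes; the expected code length is the sum of the merged weights.
merge 2/39 + 2/13 → 8/39
merge 7/39 + 8/39 → 5/13
merge 10/39 + 14/39 → 8/13
merge 5/13 + 8/13 → 1
L = 8/39 + 5/13 + 8/13 + 1 = 86/39 ≈ 2.205 bits/symbol.

2.205 bits/symbol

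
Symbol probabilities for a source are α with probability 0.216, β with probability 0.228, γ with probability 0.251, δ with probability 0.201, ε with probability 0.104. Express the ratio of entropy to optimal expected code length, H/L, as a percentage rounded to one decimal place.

Entropy H = −Σ p log₂ p ≈ 2.2693 bits.
Huffman merges: 13/125+201/1000→61/200; 27/125+57/250→111/250; 251/1000+61/200→139/250; 111/250+139/250→1. L = 461/200 ≈ 2.3050.
Efficiency = H/L = 2.2693/2.3050 = 98.4%.

98.4%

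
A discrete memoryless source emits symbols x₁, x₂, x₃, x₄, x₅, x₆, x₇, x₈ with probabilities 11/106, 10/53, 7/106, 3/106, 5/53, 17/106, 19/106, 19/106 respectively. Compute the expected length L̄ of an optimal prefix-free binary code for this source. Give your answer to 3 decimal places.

Repeatedly combine the two least-probable nodes; the expected code length is the sum of the merged weights.
merge 3/106 + 7/106 → 5/53
merge 5/53 + 5/53 → 10/53
merge 11/106 + 17/106 → 14/53
merge 19/106 + 19/106 → 19/53
merge 10/53 + 10/53 → 20/53
merge 14/53 + 19/53 → 33/53
merge 20/53 + 33/53 → 1
L = 5/53 + 10/53 + 14/53 + 19/53 + 20/53 + 33/53 + 1 = 154/53 ≈ 2.906 bits/symbol.

2.906 bits/symbol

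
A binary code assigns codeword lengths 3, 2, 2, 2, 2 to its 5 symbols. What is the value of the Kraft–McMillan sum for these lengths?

1.125

With common denominator 2^3 = 8: Σ 2^(−ℓᵢ) = 1/8 + 2/8 + 2/8 + 2/8 + 2/8 = 9/8 = 1.125.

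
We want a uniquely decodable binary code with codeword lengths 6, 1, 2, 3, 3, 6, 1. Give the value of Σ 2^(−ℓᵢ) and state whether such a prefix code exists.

With common denominator 2^6 = 64: Σ 2^(−ℓᵢ) = 1/64 + 32/64 + 16/64 + 8/64 + 8/64 + 1/64 + 32/64 = 98/64 = 1.53125.
Kraft's inequality requires Σ ≤ 1; here Σ = 1.53125 > 1, so no such prefix code exists.

1.53125; no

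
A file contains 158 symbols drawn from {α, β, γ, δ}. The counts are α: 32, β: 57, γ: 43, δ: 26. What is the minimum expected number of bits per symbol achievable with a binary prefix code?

2 bits/symbol

Probabilities are the counts divided by 158.
Repeatedly combine the two least-probable nodes; the expected code length is the sum of the merged weights.
merge 13/79 + 16/79 → 29/79
merge 43/158 + 57/158 → 50/79
merge 29/79 + 50/79 → 1
L = 29/79 + 50/79 + 1 = 2 bits/symbol.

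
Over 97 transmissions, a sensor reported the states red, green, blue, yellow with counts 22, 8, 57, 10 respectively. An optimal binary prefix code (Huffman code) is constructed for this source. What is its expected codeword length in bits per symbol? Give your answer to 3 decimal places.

Probabilities are the counts divided by 97.
Repeatedly combine the two least-probable nodes; the expected code length is the sum of the merged weights.
merge 8/97 + 10/97 → 18/97
merge 18/97 + 22/97 → 40/97
merge 40/97 + 57/97 → 1
L = 18/97 + 40/97 + 1 = 155/97 ≈ 1.598 bits/symbol.

1.598 bits/symbol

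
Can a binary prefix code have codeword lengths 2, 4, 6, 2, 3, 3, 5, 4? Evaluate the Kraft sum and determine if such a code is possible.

0.921875; yes

With common denominator 2^6 = 64: Σ 2^(−ℓᵢ) = 16/64 + 4/64 + 1/64 + 16/64 + 8/64 + 8/64 + 2/64 + 4/64 = 59/64 = 0.921875.
Kraft's inequality requires Σ ≤ 1; here Σ = 0.921875 ≤ 1, so such a prefix code exists.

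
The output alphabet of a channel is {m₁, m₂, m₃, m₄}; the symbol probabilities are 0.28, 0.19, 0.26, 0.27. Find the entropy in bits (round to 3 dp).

1.985 bits

H = −Σ pᵢ log₂ pᵢ.
−0.28·log₂(0.28) = 0.5142
−0.19·log₂(0.19) = 0.4552
−0.26·log₂(0.26) = 0.5053
−0.27·log₂(0.27) = 0.5100
Sum ≈ 1.9848 → 1.985 bits.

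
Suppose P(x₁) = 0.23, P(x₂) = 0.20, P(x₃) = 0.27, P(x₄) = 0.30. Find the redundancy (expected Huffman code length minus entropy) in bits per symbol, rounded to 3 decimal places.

0.017 bits

Entropy H = −Σ p log₂ p ≈ 1.9832 bits.
Huffman merges: 1/5+23/100→43/100; 27/100+3/10→57/100; 43/100+57/100→1. L = 2 ≈ 2.0000.
L − H = 2.0000 − 1.9832 = 0.017 bits.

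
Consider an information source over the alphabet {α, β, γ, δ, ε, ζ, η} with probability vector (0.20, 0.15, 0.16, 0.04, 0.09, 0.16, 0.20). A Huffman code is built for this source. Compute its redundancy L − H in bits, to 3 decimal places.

0.046 bits

Entropy H = −Σ p log₂ p ≈ 2.6838 bits.
Huffman merges: 1/25+9/100→13/100; 13/100+3/20→7/25; 4/25+4/25→8/25; 1/5+1/5→2/5; 7/25+8/25→3/5; 2/5+3/5→1. L = 273/100 ≈ 2.7300.
L − H = 2.7300 − 2.6838 = 0.046 bits.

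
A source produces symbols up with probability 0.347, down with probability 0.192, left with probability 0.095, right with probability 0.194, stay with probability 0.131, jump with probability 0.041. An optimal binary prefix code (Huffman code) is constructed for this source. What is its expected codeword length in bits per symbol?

2.403 bits/symbol

Repeatedly combine the two least-probable nodes; the expected code length is the sum of the merged weights.
merge 41/1000 + 19/200 → 17/125
merge 131/1000 + 17/125 → 267/1000
merge 24/125 + 97/500 → 193/500
merge 267/1000 + 347/1000 → 307/500
merge 193/500 + 307/500 → 1
L = 17/125 + 267/1000 + 193/500 + 307/500 + 1 = 2403/1000 = 2.403 bits/symbol.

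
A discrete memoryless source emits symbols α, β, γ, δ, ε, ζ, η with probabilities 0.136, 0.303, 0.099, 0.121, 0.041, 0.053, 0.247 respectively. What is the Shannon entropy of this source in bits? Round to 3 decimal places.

H = −Σ pᵢ log₂ pᵢ.
−0.136·log₂(0.136) = 0.3915
−0.303·log₂(0.303) = 0.5220
−0.099·log₂(0.099) = 0.3303
−0.121·log₂(0.121) = 0.3687
−0.041·log₂(0.041) = 0.1889
−0.053·log₂(0.053) = 0.2246
−0.247·log₂(0.247) = 0.4983
Sum ≈ 2.5242 → 2.524 bits.

2.524 bits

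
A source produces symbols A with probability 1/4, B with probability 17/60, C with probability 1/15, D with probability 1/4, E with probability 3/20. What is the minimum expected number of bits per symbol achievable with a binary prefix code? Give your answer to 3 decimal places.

Repeatedly combine the two least-probable nodes; the expected code length is the sum of the merged weights.
merge 1/15 + 3/20 → 13/60
merge 13/60 + 1/4 → 7/15
merge 1/4 + 17/60 → 8/15
merge 7/15 + 8/15 → 1
L = 13/60 + 7/15 + 8/15 + 1 = 133/60 ≈ 2.217 bits/symbol.

2.217 bits/symbol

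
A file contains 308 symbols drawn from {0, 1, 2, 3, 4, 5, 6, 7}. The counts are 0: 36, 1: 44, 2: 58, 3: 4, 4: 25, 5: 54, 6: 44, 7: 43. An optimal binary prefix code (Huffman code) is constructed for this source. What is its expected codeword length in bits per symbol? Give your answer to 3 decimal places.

Probabilities are the counts divided by 308.
Repeatedly combine the two least-probable nodes; the expected code length is the sum of the merged weights.
merge 1/77 + 25/308 → 29/308
merge 29/308 + 9/77 → 65/308
merge 43/308 + 1/7 → 87/308
merge 1/7 + 27/154 → 7/22
merge 29/154 + 65/308 → 123/308
merge 87/308 + 7/22 → 185/308
merge 123/308 + 185/308 → 1
L = 29/308 + 65/308 + 87/308 + 7/22 + 123/308 + 185/308 + 1 = 895/308 ≈ 2.906 bits/symbol.

2.906 bits/symbol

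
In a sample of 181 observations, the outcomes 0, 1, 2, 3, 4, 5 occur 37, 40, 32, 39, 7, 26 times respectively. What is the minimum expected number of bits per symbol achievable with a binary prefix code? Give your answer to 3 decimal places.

2.541 bits/symbol

Probabilities are the counts divided by 181.
Repeatedly combine the two least-probable nodes; the expected code length is the sum of the merged weights.
merge 7/181 + 26/181 → 33/181
merge 32/181 + 33/181 → 65/181
merge 37/181 + 39/181 → 76/181
merge 40/181 + 65/181 → 105/181
merge 76/181 + 105/181 → 1
L = 33/181 + 65/181 + 76/181 + 105/181 + 1 = 460/181 ≈ 2.541 bits/symbol.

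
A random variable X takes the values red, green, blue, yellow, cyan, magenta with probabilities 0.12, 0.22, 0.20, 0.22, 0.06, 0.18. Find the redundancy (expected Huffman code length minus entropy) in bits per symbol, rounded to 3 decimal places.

0.059 bits

Entropy H = −Σ p log₂ p ≈ 2.4814 bits.
Huffman merges: 3/50+3/25→9/50; 9/50+9/50→9/25; 1/5+11/50→21/50; 11/50+9/25→29/50; 21/50+29/50→1. L = 127/50 ≈ 2.5400.
L − H = 2.5400 − 2.4814 = 0.059 bits.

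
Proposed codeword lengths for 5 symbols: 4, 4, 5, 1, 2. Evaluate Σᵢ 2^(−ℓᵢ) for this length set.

0.90625

With common denominator 2^5 = 32: Σ 2^(−ℓᵢ) = 2/32 + 2/32 + 1/32 + 16/32 + 8/32 = 29/32 = 0.90625.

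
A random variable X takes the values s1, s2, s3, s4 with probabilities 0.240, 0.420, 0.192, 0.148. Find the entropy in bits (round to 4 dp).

1.8848 bits

H = −Σ pᵢ log₂ pᵢ.
−0.240·log₂(0.240) = 0.4941
−0.420·log₂(0.420) = 0.5256
−0.192·log₂(0.192) = 0.4571
−0.148·log₂(0.148) = 0.4079
Sum ≈ 1.8848 → 1.8848 bits.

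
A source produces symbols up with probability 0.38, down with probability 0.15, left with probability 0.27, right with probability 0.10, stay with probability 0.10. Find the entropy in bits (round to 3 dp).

H = −Σ pᵢ log₂ pᵢ.
−0.38·log₂(0.38) = 0.5305
−0.15·log₂(0.15) = 0.4105
−0.27·log₂(0.27) = 0.5100
−0.10·log₂(0.10) = 0.3322
−0.10·log₂(0.10) = 0.3322
Sum ≈ 2.1154 → 2.115 bits.

2.115 bits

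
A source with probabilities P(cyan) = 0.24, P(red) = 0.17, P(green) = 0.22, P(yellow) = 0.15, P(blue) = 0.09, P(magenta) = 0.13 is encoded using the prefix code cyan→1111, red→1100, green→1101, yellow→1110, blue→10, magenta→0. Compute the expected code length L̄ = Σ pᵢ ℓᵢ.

3.43 bits/symbol

L̄ = Σ pᵢ·ℓᵢ = 0.24·4 + 0.17·4 + 0.22·4 + 0.15·4 + 0.09·2 + 0.13·1 = 3.43 bits/symbol.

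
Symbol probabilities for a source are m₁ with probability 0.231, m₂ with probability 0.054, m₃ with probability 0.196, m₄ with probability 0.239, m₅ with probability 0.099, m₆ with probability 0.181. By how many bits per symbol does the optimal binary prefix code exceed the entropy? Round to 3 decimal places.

0.040 bits

Entropy H = −Σ p log₂ p ≈ 2.4467 bits.
Huffman merges: 27/500+99/1000→153/1000; 153/1000+181/1000→167/500; 49/250+231/1000→427/1000; 239/1000+167/500→573/1000; 427/1000+573/1000→1. L = 2487/1000 ≈ 2.4870.
L − H = 2.4870 − 2.4467 = 0.040 bits.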